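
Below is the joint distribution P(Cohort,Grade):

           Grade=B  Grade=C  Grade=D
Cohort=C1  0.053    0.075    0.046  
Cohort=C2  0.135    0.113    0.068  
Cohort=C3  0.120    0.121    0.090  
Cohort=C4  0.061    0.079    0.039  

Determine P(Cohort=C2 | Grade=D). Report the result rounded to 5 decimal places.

P(Grade=D) = 0.046 + 0.068 + 0.090 + 0.039 = 0.243.
P(Cohort=C2 | Grade=D) = 0.068/0.243 = 0.27984.

0.27984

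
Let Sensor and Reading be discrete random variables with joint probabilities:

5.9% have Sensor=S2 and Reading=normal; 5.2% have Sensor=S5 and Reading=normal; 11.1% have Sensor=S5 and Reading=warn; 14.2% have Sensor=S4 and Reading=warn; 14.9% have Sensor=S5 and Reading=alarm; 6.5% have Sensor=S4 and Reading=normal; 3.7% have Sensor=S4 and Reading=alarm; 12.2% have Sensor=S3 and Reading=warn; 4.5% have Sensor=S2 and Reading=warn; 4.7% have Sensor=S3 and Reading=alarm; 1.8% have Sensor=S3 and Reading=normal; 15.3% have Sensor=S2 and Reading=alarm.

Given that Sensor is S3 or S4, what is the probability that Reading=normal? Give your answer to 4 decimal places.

P(Sensor=S3) = 0.018 + 0.122 + 0.047 = 0.187.
P(Sensor=S4) = 0.065 + 0.142 + 0.037 = 0.244.
P(Sensor ∈ {S3, S4}) = 0.187 + 0.244 = 0.431; P(Reading=normal, Sensor ∈ {S3, S4}) = 0.018 + 0.065 = 0.083.
P(Reading=normal | Sensor ∈ {S3, S4}) = 0.083/0.431 = 0.1926.

0.1926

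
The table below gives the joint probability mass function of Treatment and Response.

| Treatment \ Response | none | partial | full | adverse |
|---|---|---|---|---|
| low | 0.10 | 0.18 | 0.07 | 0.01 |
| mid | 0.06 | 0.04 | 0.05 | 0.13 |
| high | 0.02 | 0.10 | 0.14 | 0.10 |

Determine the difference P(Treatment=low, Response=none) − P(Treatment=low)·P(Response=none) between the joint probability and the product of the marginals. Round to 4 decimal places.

P(Treatment=low) = 0.10 + 0.18 + 0.07 + 0.01 = 0.36.
P(Response=none) = 0.10 + 0.06 + 0.02 = 0.18.
P(Treatment=low, Response=none) − P(Treatment=low)P(Response=none) = 0.10 − 0.36×0.18 = 0.0352.

0.0352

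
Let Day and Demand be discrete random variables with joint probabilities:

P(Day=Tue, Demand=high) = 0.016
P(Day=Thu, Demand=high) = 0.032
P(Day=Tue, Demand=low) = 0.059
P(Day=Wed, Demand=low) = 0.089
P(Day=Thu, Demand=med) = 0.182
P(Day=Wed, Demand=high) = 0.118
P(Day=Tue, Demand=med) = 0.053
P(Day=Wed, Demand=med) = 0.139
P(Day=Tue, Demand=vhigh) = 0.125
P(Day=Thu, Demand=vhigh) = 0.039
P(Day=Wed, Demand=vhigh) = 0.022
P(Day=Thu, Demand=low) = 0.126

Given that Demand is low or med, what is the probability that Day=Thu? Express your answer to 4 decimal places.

P(Demand=low) = 0.059 + 0.089 + 0.126 = 0.274.
P(Demand=med) = 0.053 + 0.139 + 0.182 = 0.374.
P(Demand ∈ {low, med}) = 0.274 + 0.374 = 0.648; P(Day=Thu, Demand ∈ {low, med}) = 0.126 + 0.182 = 0.308.
P(Day=Thu | Demand ∈ {low, med}) = 0.308/0.648 = 0.4753.

0.4753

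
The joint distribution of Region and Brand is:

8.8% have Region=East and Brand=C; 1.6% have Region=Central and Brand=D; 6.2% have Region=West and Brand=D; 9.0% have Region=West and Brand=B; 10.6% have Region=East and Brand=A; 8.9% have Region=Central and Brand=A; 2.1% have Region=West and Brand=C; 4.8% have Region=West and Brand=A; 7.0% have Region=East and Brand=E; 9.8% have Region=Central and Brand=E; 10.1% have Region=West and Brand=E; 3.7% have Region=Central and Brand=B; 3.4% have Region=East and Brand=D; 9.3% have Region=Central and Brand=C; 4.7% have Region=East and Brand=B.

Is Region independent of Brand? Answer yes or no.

P(Region=West) = 0.322 and P(Brand=C) = 0.202, so their product is 0.06504, but P(Region=West, Brand=C) = 0.021. Since these differ, Region and Brand are not independent.

no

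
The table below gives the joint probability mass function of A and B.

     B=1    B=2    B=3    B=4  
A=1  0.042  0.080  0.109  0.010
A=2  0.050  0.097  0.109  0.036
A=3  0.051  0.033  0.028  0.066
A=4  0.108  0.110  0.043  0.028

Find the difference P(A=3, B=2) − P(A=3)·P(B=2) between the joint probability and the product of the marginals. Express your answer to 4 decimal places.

P(A=3) = 0.051 + 0.033 + 0.028 + 0.066 = 0.178.
P(B=2) = 0.080 + 0.097 + 0.033 + 0.110 = 0.320.
P(A=3, B=2) − P(A=3)P(B=2) = 0.033 − 0.178×0.320 = -0.0240.

-0.0240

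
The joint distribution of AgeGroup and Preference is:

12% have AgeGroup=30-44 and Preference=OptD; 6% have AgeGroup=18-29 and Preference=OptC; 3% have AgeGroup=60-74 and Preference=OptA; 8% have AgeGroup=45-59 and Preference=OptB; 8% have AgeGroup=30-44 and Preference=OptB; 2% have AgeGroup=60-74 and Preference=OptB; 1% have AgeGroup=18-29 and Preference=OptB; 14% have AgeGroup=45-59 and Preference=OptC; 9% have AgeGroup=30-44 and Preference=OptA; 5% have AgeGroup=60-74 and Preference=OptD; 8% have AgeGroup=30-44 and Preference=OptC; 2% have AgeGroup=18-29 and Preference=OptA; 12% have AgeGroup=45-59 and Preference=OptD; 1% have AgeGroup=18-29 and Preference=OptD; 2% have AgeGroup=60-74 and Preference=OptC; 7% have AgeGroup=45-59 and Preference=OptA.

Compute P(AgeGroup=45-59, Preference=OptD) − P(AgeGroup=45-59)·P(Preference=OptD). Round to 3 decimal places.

P(AgeGroup=45-59) = 0.07 + 0.08 + 0.14 + 0.12 = 0.41.
P(Preference=OptD) = 0.01 + 0.12 + 0.12 + 0.05 = 0.30.
P(AgeGroup=45-59, Preference=OptD) − P(AgeGroup=45-59)P(Preference=OptD) = 0.12 − 0.41×0.30 = -0.003.

-0.003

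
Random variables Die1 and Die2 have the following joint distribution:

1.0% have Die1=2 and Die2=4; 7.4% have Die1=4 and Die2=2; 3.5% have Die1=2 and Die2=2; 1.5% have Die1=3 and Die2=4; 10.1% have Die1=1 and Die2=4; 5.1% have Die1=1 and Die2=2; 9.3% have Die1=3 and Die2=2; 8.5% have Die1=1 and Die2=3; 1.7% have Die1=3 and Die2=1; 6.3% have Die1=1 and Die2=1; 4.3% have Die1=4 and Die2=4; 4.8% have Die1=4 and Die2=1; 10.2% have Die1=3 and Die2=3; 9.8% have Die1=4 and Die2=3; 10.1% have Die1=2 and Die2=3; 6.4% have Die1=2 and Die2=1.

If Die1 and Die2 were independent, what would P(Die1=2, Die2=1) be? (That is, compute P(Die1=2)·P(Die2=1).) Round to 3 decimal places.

P(Die1=2) = 0.064 + 0.035 + 0.101 + 0.010 = 0.210.
P(Die2=1) = 0.063 + 0.064 + 0.017 + 0.048 = 0.192.
Product: 0.210 × 0.192 = 0.040.

0.040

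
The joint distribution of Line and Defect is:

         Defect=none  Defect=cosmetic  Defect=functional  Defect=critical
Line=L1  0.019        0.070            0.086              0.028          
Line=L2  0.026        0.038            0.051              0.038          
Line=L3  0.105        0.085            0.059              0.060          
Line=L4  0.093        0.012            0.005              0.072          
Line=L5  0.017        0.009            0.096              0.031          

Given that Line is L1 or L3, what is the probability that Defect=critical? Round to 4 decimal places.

P(Line=L1) = 0.019 + 0.070 + 0.086 + 0.028 = 0.203.
P(Line=L3) = 0.105 + 0.085 + 0.059 + 0.060 = 0.309.
P(Line ∈ {L1, L3}) = 0.203 + 0.309 = 0.512; P(Defect=critical, Line ∈ {L1, L3}) = 0.028 + 0.060 = 0.088.
P(Defect=critical | Line ∈ {L1, L3}) = 0.088/0.512 = 0.1719.

0.1719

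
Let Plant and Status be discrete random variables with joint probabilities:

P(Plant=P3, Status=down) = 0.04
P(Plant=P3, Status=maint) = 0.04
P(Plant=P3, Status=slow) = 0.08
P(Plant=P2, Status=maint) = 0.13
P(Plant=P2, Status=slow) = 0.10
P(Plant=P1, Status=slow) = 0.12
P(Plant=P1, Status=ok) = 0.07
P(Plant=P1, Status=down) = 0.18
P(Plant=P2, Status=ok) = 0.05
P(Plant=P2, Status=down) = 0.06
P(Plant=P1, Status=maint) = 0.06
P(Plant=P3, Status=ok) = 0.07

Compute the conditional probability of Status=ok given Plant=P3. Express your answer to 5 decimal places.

0.30435

P(Plant=P3) = 0.07 + 0.08 + 0.04 + 0.04 = 0.23.
P(Status=ok | Plant=P3) = 0.07/0.23 = 0.30435.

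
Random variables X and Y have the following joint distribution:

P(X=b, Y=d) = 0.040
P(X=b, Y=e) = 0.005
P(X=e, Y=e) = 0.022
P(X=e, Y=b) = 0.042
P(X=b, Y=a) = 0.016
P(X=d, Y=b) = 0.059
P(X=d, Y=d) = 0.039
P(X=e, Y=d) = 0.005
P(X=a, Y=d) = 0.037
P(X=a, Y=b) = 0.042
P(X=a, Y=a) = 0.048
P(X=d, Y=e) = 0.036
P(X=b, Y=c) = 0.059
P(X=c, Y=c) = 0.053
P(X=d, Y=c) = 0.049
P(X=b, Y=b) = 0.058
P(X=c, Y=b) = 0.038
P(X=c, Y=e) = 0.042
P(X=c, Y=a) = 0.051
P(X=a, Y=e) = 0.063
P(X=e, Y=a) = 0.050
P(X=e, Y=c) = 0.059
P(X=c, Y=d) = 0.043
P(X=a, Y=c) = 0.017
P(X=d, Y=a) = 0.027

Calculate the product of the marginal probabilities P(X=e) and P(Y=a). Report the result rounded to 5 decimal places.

0.03418

P(X=e) = 0.050 + 0.042 + 0.059 + 0.005 + 0.022 = 0.178.
P(Y=a) = 0.048 + 0.016 + 0.051 + 0.027 + 0.050 = 0.192.
Product: 0.178 × 0.192 = 0.03418.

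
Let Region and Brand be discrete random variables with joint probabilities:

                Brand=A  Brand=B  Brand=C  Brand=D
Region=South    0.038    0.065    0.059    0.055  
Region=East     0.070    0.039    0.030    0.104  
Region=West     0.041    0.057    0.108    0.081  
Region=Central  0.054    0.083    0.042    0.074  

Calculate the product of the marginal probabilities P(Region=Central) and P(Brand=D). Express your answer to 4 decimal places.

P(Region=Central) = 0.054 + 0.083 + 0.042 + 0.074 = 0.253.
P(Brand=D) = 0.055 + 0.104 + 0.081 + 0.074 = 0.314.
Product: 0.253 × 0.314 = 0.0794.

0.0794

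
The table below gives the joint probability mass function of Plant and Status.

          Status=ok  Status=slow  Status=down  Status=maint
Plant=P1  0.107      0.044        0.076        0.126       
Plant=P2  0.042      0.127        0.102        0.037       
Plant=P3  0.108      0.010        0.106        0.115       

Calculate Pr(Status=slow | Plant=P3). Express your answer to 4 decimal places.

0.0295

P(Plant=P3) = 0.108 + 0.010 + 0.106 + 0.115 = 0.339.
P(Status=slow | Plant=P3) = 0.010/0.339 = 0.0295.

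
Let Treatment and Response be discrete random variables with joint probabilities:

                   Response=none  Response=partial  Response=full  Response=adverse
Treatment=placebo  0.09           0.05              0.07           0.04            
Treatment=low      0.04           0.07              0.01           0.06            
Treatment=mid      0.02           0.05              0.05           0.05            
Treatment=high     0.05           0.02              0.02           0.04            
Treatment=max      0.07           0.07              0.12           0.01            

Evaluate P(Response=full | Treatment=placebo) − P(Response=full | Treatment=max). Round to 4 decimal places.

P(Treatment=placebo) = 0.09 + 0.05 + 0.07 + 0.04 = 0.25; P(Response=full | Treatment=placebo) = 0.07/0.25 = 0.28000.
P(Treatment=max) = 0.07 + 0.07 + 0.12 + 0.01 = 0.27; P(Response=full | Treatment=max) = 0.12/0.27 = 0.44444.
Difference = -0.1644.

-0.1644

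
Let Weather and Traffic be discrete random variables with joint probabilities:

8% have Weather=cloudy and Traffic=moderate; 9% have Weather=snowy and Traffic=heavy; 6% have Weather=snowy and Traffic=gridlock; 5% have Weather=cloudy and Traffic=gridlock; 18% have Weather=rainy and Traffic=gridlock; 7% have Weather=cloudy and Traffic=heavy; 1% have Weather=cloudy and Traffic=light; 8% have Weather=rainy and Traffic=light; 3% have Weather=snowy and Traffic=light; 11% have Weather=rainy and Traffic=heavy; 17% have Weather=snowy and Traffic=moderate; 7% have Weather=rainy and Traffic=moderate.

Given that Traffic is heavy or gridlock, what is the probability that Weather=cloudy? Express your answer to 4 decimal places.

P(Traffic=heavy) = 0.07 + 0.11 + 0.09 = 0.27.
P(Traffic=gridlock) = 0.05 + 0.18 + 0.06 = 0.29.
P(Traffic ∈ {heavy, gridlock}) = 0.27 + 0.29 = 0.56; P(Weather=cloudy, Traffic ∈ {heavy, gridlock}) = 0.07 + 0.05 = 0.12.
P(Weather=cloudy | Traffic ∈ {heavy, gridlock}) = 0.12/0.56 = 0.2143.

0.2143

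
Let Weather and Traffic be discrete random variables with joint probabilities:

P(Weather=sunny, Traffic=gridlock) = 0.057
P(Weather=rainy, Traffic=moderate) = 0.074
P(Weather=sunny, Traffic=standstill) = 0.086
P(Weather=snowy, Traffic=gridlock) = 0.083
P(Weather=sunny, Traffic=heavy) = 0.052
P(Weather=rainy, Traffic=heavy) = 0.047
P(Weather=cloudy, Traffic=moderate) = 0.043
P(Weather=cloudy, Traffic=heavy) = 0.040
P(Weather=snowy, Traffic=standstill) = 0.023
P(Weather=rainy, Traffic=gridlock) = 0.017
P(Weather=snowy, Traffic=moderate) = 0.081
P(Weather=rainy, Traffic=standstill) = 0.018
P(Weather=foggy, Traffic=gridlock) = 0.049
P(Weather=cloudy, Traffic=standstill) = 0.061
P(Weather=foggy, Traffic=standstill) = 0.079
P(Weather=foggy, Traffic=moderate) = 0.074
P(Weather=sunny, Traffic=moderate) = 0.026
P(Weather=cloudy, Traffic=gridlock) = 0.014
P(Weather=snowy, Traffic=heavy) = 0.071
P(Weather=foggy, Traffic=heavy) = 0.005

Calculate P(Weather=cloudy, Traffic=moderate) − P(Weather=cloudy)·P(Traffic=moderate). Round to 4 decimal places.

P(Weather=cloudy) = 0.043 + 0.040 + 0.014 + 0.061 = 0.158.
P(Traffic=moderate) = 0.026 + 0.043 + 0.074 + 0.081 + 0.074 = 0.298.
P(Weather=cloudy, Traffic=moderate) − P(Weather=cloudy)P(Traffic=moderate) = 0.043 − 0.158×0.298 = -0.0041.

-0.0041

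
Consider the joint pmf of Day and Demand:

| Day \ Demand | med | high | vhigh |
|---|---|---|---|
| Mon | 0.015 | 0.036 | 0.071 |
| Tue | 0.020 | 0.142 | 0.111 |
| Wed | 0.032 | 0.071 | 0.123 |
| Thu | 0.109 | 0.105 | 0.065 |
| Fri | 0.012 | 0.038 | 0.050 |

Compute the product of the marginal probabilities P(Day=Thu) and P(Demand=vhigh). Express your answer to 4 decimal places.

P(Day=Thu) = 0.109 + 0.105 + 0.065 = 0.279.
P(Demand=vhigh) = 0.071 + 0.111 + 0.123 + 0.065 + 0.050 = 0.420.
Product: 0.279 × 0.420 = 0.1172.

0.1172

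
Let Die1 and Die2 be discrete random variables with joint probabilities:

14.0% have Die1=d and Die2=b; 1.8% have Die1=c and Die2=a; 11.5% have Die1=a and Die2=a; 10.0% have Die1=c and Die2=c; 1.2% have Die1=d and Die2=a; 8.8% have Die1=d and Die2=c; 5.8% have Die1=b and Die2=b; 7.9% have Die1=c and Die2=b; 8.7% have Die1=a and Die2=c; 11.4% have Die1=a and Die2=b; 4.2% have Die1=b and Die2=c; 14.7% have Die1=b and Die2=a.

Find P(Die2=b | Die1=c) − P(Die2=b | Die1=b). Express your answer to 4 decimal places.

0.1662

P(Die1=c) = 0.018 + 0.079 + 0.100 = 0.197; P(Die2=b | Die1=c) = 0.079/0.197 = 0.40102.
P(Die1=b) = 0.147 + 0.058 + 0.042 = 0.247; P(Die2=b | Die1=b) = 0.058/0.247 = 0.23482.
Difference = 0.1662.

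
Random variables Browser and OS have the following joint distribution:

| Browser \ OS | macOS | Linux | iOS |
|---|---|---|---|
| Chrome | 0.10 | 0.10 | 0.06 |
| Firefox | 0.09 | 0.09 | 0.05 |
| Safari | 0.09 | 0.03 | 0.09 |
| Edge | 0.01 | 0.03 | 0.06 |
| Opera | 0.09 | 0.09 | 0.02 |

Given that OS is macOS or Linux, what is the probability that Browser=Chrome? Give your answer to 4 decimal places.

0.2778

P(OS=macOS) = 0.10 + 0.09 + 0.09 + 0.01 + 0.09 = 0.38.
P(OS=Linux) = 0.10 + 0.09 + 0.03 + 0.03 + 0.09 = 0.34.
P(OS ∈ {macOS, Linux}) = 0.38 + 0.34 = 0.72; P(Browser=Chrome, OS ∈ {macOS, Linux}) = 0.10 + 0.10 = 0.20.
P(Browser=Chrome | OS ∈ {macOS, Linux}) = 0.20/0.72 = 0.2778.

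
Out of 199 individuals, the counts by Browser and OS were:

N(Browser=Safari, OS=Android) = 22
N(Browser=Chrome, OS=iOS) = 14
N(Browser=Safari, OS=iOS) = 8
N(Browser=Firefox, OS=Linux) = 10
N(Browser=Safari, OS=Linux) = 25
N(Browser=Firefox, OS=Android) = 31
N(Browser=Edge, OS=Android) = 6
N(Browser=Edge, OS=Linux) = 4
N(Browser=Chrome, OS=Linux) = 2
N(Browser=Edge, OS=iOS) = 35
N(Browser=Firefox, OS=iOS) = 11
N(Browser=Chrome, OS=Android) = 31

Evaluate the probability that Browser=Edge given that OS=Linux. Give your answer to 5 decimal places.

Total with OS=Linux: 2 + 10 + 25 + 4 = 41.
P(Browser=Edge | OS=Linux) = 4/41 = 0.09756.

0.09756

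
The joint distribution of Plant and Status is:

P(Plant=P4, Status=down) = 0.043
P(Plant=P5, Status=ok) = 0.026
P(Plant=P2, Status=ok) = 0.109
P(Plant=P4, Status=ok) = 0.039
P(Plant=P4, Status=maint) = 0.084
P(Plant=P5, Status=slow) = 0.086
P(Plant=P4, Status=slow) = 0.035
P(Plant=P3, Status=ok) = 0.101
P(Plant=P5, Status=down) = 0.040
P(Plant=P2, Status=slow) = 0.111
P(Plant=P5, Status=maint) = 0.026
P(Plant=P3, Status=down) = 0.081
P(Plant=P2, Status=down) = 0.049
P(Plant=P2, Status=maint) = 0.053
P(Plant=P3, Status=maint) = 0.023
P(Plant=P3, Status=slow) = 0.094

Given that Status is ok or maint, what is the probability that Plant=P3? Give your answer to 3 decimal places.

0.269

P(Status=ok) = 0.109 + 0.101 + 0.039 + 0.026 = 0.275.
P(Status=maint) = 0.053 + 0.023 + 0.084 + 0.026 = 0.186.
P(Status ∈ {ok, maint}) = 0.275 + 0.186 = 0.461; P(Plant=P3, Status ∈ {ok, maint}) = 0.101 + 0.023 = 0.124.
P(Plant=P3 | Status ∈ {ok, maint}) = 0.124/0.461 = 0.269.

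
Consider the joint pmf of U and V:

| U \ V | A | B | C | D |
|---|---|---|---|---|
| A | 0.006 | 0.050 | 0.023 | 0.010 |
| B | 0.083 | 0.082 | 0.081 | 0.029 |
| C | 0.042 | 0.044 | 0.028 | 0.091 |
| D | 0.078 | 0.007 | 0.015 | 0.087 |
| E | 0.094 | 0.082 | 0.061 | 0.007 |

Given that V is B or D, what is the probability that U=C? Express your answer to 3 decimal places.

0.276

P(V=B) = 0.050 + 0.082 + 0.044 + 0.007 + 0.082 = 0.265.
P(V=D) = 0.010 + 0.029 + 0.091 + 0.087 + 0.007 = 0.224.
P(V ∈ {B, D}) = 0.265 + 0.224 = 0.489; P(U=C, V ∈ {B, D}) = 0.044 + 0.091 = 0.135.
P(U=C | V ∈ {B, D}) = 0.135/0.489 = 0.276.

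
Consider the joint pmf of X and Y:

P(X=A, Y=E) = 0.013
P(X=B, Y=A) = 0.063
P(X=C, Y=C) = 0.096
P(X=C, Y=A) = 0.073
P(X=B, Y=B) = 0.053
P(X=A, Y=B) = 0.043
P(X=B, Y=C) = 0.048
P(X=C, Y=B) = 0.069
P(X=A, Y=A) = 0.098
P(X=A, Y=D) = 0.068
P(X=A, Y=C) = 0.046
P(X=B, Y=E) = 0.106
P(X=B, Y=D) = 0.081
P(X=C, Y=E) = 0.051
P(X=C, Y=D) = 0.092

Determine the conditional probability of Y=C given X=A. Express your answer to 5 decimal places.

0.17164

P(X=A) = 0.098 + 0.043 + 0.046 + 0.068 + 0.013 = 0.268.
P(Y=C | X=A) = 0.046/0.268 = 0.17164.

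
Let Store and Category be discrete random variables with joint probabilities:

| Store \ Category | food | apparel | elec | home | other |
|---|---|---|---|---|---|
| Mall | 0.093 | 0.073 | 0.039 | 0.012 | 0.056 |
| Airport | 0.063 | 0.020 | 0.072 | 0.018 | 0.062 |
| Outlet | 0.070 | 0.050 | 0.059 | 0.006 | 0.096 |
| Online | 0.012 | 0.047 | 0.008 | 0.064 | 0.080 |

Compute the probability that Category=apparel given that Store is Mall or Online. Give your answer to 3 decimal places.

0.248

P(Store=Mall) = 0.093 + 0.073 + 0.039 + 0.012 + 0.056 = 0.273.
P(Store=Online) = 0.012 + 0.047 + 0.008 + 0.064 + 0.080 = 0.211.
P(Store ∈ {Mall, Online}) = 0.273 + 0.211 = 0.484; P(Category=apparel, Store ∈ {Mall, Online}) = 0.073 + 0.047 = 0.120.
P(Category=apparel | Store ∈ {Mall, Online}) = 0.120/0.484 = 0.248.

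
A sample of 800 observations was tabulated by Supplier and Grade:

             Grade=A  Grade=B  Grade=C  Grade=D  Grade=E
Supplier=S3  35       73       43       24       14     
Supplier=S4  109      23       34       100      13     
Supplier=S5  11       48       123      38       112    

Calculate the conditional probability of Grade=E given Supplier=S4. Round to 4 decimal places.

0.0466

Total with Supplier=S4: 109 + 23 + 34 + 100 + 13 = 279.
P(Grade=E | Supplier=S4) = 13/279 = 0.0466.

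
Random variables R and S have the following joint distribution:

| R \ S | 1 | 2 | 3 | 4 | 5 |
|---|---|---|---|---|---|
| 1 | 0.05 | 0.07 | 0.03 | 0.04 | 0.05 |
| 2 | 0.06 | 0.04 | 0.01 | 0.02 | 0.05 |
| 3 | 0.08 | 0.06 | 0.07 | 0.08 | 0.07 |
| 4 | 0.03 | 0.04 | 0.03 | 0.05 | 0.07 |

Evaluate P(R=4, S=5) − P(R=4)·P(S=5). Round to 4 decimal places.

P(R=4) = 0.03 + 0.04 + 0.03 + 0.05 + 0.07 = 0.22.
P(S=5) = 0.05 + 0.05 + 0.07 + 0.07 = 0.24.
P(R=4, S=5) − P(R=4)P(S=5) = 0.07 − 0.22×0.24 = 0.0172.

0.0172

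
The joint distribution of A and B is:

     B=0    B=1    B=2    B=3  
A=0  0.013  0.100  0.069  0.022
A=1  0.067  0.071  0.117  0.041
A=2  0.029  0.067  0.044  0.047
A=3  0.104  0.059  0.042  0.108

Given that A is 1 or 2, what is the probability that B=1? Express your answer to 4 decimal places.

0.2857

P(A=1) = 0.067 + 0.071 + 0.117 + 0.041 = 0.296.
P(A=2) = 0.029 + 0.067 + 0.044 + 0.047 = 0.187.
P(A ∈ {1, 2}) = 0.296 + 0.187 = 0.483; P(B=1, A ∈ {1, 2}) = 0.071 + 0.067 = 0.138.
P(B=1 | A ∈ {1, 2}) = 0.138/0.483 = 0.2857.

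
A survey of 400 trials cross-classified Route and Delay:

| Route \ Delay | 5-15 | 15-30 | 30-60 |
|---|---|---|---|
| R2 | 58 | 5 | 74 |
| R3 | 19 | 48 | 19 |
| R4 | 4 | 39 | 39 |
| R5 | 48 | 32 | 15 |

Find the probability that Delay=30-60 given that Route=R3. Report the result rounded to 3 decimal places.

0.221

Total with Route=R3: 19 + 48 + 19 = 86.
P(Delay=30-60 | Route=R3) = 19/86 = 0.221.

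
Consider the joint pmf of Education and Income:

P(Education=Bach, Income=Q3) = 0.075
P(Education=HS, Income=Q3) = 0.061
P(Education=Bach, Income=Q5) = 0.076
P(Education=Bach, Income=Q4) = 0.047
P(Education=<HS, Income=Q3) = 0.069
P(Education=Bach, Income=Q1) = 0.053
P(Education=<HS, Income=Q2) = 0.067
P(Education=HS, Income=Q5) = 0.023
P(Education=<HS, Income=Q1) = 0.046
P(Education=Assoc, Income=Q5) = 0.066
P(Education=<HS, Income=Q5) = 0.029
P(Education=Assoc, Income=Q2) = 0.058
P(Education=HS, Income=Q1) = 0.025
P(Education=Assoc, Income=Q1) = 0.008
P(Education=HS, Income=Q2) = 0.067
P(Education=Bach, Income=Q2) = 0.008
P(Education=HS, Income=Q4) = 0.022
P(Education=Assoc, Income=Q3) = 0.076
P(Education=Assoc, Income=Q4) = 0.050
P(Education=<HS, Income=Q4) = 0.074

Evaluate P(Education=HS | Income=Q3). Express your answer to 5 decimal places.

P(Income=Q3) = 0.069 + 0.061 + 0.076 + 0.075 = 0.281.
P(Education=HS | Income=Q3) = 0.061/0.281 = 0.21708.

0.21708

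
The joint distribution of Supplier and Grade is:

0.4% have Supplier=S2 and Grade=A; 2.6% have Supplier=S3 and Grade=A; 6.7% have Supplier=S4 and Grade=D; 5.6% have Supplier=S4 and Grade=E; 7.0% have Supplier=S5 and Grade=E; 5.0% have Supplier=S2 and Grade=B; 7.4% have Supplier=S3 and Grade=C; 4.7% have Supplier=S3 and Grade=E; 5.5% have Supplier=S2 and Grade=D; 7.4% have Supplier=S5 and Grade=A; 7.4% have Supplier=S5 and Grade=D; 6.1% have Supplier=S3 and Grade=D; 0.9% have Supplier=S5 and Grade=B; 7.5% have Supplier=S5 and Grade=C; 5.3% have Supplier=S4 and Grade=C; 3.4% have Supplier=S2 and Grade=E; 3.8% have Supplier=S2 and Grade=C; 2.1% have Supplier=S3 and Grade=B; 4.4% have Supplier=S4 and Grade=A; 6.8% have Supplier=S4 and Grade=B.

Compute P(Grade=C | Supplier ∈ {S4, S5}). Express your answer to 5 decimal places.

0.21695

P(Supplier=S4) = 0.044 + 0.068 + 0.053 + 0.067 + 0.056 = 0.288.
P(Supplier=S5) = 0.074 + 0.009 + 0.075 + 0.074 + 0.070 = 0.302.
P(Supplier ∈ {S4, S5}) = 0.288 + 0.302 = 0.590; P(Grade=C, Supplier ∈ {S4, S5}) = 0.053 + 0.075 = 0.128.
P(Grade=C | Supplier ∈ {S4, S5}) = 0.128/0.590 = 0.21695.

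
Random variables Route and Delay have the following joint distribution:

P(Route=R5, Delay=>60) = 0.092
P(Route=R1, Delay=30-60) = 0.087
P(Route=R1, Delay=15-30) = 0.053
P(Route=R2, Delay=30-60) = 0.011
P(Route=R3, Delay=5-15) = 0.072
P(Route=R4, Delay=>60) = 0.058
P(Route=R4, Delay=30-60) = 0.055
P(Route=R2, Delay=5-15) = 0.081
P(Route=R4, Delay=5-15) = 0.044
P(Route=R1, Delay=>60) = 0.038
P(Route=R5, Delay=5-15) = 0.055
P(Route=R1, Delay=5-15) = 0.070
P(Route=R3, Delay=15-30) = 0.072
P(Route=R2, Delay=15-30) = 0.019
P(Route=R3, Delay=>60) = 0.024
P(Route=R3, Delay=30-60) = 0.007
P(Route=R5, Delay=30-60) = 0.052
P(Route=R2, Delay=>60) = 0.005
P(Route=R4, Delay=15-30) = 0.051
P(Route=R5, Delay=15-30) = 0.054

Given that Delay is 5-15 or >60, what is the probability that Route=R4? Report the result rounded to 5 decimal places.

P(Delay=5-15) = 0.070 + 0.081 + 0.072 + 0.044 + 0.055 = 0.322.
P(Delay=>60) = 0.038 + 0.005 + 0.024 + 0.058 + 0.092 = 0.217.
P(Delay ∈ {5-15, >60}) = 0.322 + 0.217 = 0.539; P(Route=R4, Delay ∈ {5-15, >60}) = 0.044 + 0.058 = 0.102.
P(Route=R4 | Delay ∈ {5-15, >60}) = 0.102/0.539 = 0.18924.

0.18924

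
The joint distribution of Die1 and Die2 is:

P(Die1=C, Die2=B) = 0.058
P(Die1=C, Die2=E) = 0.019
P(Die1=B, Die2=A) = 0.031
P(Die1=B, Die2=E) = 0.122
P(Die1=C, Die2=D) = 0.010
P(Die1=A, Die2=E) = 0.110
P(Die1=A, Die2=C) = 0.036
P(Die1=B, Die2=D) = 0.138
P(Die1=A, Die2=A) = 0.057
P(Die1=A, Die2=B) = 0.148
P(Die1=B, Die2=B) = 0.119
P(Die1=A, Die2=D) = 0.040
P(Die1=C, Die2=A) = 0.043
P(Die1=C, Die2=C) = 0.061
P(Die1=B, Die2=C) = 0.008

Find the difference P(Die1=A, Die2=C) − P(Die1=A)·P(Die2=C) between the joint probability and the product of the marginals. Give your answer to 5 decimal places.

P(Die1=A) = 0.057 + 0.148 + 0.036 + 0.040 + 0.110 = 0.391.
P(Die2=C) = 0.036 + 0.008 + 0.061 = 0.105.
P(Die1=A, Die2=C) − P(Die1=A)P(Die2=C) = 0.036 − 0.391×0.105 = -0.00506.

-0.00506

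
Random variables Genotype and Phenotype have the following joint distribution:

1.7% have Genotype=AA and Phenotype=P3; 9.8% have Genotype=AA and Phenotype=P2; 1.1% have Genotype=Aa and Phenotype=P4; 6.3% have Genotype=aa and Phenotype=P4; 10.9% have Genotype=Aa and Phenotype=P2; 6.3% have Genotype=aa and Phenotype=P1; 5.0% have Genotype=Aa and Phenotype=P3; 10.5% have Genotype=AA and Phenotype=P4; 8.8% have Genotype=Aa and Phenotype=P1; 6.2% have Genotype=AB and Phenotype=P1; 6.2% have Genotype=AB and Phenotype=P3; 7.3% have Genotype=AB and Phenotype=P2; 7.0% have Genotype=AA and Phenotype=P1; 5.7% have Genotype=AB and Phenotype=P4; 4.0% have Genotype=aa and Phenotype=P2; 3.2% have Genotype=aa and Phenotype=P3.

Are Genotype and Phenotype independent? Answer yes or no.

no

P(Genotype=Aa) = 0.258 and P(Phenotype=P4) = 0.236, so their product is 0.06089, but P(Genotype=Aa, Phenotype=P4) = 0.011. Since these differ, Genotype and Phenotype are not independent.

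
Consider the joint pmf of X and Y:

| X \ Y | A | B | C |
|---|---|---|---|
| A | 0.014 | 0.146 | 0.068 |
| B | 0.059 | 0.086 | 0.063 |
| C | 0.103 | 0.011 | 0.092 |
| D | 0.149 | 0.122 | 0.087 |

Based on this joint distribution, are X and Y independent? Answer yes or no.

no

P(X=C) = 0.206 and P(Y=B) = 0.365, so their product is 0.07519, but P(X=C, Y=B) = 0.011. Since these differ, X and Y are not independent.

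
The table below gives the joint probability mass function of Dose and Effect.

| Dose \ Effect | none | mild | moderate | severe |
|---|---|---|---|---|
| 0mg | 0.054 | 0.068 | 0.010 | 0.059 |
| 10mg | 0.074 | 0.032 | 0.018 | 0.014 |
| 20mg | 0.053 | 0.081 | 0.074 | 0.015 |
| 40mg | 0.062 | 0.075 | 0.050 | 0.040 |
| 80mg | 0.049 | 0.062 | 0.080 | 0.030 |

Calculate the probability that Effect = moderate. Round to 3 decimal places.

P(Effect=moderate) = 0.010 + 0.018 + 0.074 + 0.050 + 0.080 = 0.232.

0.232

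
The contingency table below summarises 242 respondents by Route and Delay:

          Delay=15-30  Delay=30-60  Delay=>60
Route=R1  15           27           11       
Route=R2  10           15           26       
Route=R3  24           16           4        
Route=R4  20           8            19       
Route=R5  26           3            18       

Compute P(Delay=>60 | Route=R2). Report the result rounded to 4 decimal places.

0.5098

Total with Route=R2: 10 + 15 + 26 = 51.
P(Delay=>60 | Route=R2) = 26/51 = 0.5098.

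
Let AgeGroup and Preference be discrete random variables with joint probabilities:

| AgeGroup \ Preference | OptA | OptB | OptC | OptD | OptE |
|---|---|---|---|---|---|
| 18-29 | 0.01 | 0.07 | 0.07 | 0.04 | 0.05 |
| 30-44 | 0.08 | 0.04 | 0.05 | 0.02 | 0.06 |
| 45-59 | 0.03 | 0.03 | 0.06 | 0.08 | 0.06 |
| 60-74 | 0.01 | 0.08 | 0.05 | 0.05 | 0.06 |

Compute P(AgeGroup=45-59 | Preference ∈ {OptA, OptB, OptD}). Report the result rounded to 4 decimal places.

P(Preference=OptA) = 0.01 + 0.08 + 0.03 + 0.01 = 0.13.
P(Preference=OptB) = 0.07 + 0.04 + 0.03 + 0.08 = 0.22.
P(Preference=OptD) = 0.04 + 0.02 + 0.08 + 0.05 = 0.19.
P(Preference ∈ {OptA, OptB, OptD}) = 0.13 + 0.22 + 0.19 = 0.54; P(AgeGroup=45-59, Preference ∈ {OptA, OptB, OptD}) = 0.03 + 0.03 + 0.08 = 0.14.
P(AgeGroup=45-59 | Preference ∈ {OptA, OptB, OptD}) = 0.14/0.54 = 0.2593.

0.2593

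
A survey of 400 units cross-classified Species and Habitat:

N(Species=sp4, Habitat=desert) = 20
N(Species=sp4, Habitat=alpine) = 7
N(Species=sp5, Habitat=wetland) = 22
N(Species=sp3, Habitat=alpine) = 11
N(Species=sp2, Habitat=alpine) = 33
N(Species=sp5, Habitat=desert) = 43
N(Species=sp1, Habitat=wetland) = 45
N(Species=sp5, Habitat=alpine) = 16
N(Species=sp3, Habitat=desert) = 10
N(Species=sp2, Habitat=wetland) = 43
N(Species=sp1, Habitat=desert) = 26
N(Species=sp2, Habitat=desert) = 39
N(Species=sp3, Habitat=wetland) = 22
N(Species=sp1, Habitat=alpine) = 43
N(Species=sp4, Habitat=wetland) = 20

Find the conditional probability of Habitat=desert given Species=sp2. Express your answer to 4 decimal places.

Total with Species=sp2: 43 + 39 + 33 = 115.
P(Habitat=desert | Species=sp2) = 39/115 = 0.3391.

0.3391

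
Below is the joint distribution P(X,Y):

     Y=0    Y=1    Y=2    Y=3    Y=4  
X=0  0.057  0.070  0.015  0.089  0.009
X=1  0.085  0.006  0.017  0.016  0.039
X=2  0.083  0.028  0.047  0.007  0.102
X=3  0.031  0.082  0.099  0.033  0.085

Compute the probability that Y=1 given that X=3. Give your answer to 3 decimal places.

P(X=3) = 0.031 + 0.082 + 0.099 + 0.033 + 0.085 = 0.330.
P(Y=1 | X=3) = 0.082/0.330 = 0.248.

0.248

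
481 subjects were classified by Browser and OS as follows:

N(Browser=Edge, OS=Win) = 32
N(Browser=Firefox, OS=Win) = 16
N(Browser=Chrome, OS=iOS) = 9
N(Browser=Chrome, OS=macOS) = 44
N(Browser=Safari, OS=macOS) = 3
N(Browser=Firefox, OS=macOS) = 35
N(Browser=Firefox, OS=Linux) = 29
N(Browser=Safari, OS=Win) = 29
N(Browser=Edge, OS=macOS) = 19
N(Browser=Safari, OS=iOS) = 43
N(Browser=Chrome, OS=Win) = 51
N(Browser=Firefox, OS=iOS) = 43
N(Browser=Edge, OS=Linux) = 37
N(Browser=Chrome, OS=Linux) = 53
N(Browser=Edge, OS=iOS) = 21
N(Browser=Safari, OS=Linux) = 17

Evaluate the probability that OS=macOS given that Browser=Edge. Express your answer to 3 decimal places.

0.174

Total with Browser=Edge: 32 + 19 + 37 + 21 = 109.
P(OS=macOS | Browser=Edge) = 19/109 = 0.174.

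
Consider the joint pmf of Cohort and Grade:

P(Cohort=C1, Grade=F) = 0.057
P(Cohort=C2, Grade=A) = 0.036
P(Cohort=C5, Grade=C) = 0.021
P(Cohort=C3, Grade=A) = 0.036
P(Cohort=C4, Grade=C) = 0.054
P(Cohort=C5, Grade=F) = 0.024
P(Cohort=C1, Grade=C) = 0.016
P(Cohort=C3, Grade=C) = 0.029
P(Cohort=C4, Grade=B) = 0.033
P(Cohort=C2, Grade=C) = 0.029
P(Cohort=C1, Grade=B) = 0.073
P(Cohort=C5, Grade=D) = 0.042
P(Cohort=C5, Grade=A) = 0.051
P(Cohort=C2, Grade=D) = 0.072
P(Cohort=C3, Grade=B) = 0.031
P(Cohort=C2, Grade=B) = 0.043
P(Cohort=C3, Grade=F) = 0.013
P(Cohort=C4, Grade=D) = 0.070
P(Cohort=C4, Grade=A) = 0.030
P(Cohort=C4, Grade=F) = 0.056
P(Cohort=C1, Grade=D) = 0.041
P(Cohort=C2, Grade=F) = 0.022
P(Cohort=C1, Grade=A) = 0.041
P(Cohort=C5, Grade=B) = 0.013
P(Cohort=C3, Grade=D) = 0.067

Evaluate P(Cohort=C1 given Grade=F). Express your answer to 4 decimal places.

0.3314

P(Grade=F) = 0.057 + 0.022 + 0.013 + 0.056 + 0.024 = 0.172.
P(Cohort=C1 | Grade=F) = 0.057/0.172 = 0.3314.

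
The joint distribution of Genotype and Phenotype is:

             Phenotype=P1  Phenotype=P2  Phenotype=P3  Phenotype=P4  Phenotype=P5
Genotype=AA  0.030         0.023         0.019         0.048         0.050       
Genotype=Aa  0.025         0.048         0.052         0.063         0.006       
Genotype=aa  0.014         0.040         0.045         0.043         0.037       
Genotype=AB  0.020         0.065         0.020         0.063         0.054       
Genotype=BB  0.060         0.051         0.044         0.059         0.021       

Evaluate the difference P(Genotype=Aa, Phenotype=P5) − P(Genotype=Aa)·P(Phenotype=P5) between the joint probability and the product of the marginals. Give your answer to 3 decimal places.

-0.027

P(Genotype=Aa) = 0.025 + 0.048 + 0.052 + 0.063 + 0.006 = 0.194.
P(Phenotype=P5) = 0.050 + 0.006 + 0.037 + 0.054 + 0.021 = 0.168.
P(Genotype=Aa, Phenotype=P5) − P(Genotype=Aa)P(Phenotype=P5) = 0.006 − 0.194×0.168 = -0.027.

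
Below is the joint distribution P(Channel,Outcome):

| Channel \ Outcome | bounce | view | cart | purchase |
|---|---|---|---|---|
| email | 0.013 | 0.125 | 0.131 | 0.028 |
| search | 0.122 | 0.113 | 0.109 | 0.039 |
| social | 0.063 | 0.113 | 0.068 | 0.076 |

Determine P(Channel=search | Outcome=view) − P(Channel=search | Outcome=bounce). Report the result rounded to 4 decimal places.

P(Outcome=view) = 0.125 + 0.113 + 0.113 = 0.351; P(Channel=search | Outcome=view) = 0.113/0.351 = 0.32194.
P(Outcome=bounce) = 0.013 + 0.122 + 0.063 = 0.198; P(Channel=search | Outcome=bounce) = 0.122/0.198 = 0.61616.
Difference = -0.2942.

-0.2942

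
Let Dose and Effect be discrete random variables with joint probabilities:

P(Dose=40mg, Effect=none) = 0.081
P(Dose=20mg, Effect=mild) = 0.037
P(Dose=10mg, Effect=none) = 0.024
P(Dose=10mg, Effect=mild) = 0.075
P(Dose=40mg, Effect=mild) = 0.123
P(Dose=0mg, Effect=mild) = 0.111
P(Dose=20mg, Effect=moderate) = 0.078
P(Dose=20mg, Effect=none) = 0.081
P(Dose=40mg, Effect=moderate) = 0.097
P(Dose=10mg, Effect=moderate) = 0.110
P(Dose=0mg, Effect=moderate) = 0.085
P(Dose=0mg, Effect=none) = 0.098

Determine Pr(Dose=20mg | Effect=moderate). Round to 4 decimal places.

P(Effect=moderate) = 0.085 + 0.110 + 0.078 + 0.097 = 0.370.
P(Dose=20mg | Effect=moderate) = 0.078/0.370 = 0.2108.

0.2108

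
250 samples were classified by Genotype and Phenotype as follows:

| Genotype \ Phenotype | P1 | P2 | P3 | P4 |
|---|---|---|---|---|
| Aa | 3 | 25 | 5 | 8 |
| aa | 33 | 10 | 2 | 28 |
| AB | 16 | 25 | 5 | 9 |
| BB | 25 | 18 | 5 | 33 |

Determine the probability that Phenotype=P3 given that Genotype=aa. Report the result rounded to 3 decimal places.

Total with Genotype=aa: 33 + 10 + 2 + 28 = 73.
P(Phenotype=P3 | Genotype=aa) = 2/73 = 0.027.

0.027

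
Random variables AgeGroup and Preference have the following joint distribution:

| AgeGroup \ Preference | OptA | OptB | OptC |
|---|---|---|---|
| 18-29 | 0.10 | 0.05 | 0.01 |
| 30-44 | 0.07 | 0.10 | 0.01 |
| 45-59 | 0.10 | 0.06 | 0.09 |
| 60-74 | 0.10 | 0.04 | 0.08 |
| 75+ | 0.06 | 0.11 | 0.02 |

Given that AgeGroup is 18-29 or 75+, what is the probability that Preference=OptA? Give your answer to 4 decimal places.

P(AgeGroup=18-29) = 0.10 + 0.05 + 0.01 = 0.16.
P(AgeGroup=75+) = 0.06 + 0.11 + 0.02 = 0.19.
P(AgeGroup ∈ {18-29, 75+}) = 0.16 + 0.19 = 0.35; P(Preference=OptA, AgeGroup ∈ {18-29, 75+}) = 0.10 + 0.06 = 0.16.
P(Preference=OptA | AgeGroup ∈ {18-29, 75+}) = 0.16/0.35 = 0.4571.

0.4571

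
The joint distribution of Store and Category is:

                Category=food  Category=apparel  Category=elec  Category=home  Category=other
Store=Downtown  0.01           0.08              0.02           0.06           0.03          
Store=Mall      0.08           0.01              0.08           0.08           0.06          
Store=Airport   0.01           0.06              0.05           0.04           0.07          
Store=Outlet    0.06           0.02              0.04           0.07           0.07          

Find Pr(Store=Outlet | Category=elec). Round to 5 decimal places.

0.21053

P(Category=elec) = 0.02 + 0.08 + 0.05 + 0.04 = 0.19.
P(Store=Outlet | Category=elec) = 0.04/0.19 = 0.21053.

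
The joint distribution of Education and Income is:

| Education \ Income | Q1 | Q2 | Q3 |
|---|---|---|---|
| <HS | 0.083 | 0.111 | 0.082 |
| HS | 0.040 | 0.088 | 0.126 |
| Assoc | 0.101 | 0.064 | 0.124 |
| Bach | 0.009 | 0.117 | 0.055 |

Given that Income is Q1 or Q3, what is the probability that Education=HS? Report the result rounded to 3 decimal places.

0.268

P(Income=Q1) = 0.083 + 0.040 + 0.101 + 0.009 = 0.233.
P(Income=Q3) = 0.082 + 0.126 + 0.124 + 0.055 = 0.387.
P(Income ∈ {Q1, Q3}) = 0.233 + 0.387 = 0.620; P(Education=HS, Income ∈ {Q1, Q3}) = 0.040 + 0.126 = 0.166.
P(Education=HS | Income ∈ {Q1, Q3}) = 0.166/0.620 = 0.268.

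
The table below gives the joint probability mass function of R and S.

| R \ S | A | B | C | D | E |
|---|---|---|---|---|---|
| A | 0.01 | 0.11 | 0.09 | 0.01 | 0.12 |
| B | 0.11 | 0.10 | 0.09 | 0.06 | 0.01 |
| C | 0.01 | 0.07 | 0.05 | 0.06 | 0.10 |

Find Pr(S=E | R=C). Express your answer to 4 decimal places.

0.3448

P(R=C) = 0.01 + 0.07 + 0.05 + 0.06 + 0.10 = 0.29.
P(S=E | R=C) = 0.10/0.29 = 0.3448.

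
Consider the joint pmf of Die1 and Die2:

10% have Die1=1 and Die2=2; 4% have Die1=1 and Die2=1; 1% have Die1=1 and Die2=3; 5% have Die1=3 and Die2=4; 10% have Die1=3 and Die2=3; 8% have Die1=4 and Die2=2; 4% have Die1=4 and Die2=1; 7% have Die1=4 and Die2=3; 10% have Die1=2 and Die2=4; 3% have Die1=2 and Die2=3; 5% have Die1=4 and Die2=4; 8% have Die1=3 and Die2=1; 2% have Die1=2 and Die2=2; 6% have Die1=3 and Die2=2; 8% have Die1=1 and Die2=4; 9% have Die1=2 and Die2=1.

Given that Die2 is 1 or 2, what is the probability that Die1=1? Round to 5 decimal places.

0.27451

P(Die2=1) = 0.04 + 0.09 + 0.08 + 0.04 = 0.25.
P(Die2=2) = 0.10 + 0.02 + 0.06 + 0.08 = 0.26.
P(Die2 ∈ {1, 2}) = 0.25 + 0.26 = 0.51; P(Die1=1, Die2 ∈ {1, 2}) = 0.04 + 0.10 = 0.14.
P(Die1=1 | Die2 ∈ {1, 2}) = 0.14/0.51 = 0.27451.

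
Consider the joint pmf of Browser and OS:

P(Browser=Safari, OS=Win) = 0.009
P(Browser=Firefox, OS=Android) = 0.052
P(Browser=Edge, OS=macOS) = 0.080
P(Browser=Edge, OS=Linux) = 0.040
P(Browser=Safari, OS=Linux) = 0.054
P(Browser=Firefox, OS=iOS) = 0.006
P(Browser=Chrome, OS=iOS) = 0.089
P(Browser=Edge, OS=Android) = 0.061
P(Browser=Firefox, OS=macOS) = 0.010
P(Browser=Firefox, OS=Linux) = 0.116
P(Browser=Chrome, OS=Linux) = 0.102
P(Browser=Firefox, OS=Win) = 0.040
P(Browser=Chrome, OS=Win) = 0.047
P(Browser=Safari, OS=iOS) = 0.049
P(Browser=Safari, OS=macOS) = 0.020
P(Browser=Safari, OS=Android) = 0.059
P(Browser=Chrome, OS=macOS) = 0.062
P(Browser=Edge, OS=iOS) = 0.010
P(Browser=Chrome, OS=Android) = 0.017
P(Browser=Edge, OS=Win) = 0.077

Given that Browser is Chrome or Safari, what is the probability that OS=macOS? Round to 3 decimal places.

P(Browser=Chrome) = 0.047 + 0.062 + 0.102 + 0.089 + 0.017 = 0.317.
P(Browser=Safari) = 0.009 + 0.020 + 0.054 + 0.049 + 0.059 = 0.191.
P(Browser ∈ {Chrome, Safari}) = 0.317 + 0.191 = 0.508; P(OS=macOS, Browser ∈ {Chrome, Safari}) = 0.062 + 0.020 = 0.082.
P(OS=macOS | Browser ∈ {Chrome, Safari}) = 0.082/0.508 = 0.161.

0.161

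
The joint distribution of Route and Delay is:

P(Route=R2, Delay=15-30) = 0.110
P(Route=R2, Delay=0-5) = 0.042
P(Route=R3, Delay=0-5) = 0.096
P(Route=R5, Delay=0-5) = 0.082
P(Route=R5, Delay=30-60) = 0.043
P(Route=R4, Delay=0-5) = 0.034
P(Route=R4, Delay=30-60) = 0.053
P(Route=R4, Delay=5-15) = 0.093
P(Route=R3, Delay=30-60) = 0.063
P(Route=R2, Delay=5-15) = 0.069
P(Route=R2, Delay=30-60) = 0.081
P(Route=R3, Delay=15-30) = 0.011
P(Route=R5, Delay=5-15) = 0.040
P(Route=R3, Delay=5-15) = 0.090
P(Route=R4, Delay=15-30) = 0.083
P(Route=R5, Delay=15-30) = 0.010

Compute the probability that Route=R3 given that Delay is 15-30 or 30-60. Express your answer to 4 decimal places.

P(Delay=15-30) = 0.110 + 0.011 + 0.083 + 0.010 = 0.214.
P(Delay=30-60) = 0.081 + 0.063 + 0.053 + 0.043 = 0.240.
P(Delay ∈ {15-30, 30-60}) = 0.214 + 0.240 = 0.454; P(Route=R3, Delay ∈ {15-30, 30-60}) = 0.011 + 0.063 = 0.074.
P(Route=R3 | Delay ∈ {15-30, 30-60}) = 0.074/0.454 = 0.1630.

0.1630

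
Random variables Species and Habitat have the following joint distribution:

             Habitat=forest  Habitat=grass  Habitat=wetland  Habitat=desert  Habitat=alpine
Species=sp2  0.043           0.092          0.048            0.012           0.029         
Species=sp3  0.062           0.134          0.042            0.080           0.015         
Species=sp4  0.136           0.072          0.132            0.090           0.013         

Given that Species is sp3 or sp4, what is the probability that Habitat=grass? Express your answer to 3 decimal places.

P(Species=sp3) = 0.062 + 0.134 + 0.042 + 0.080 + 0.015 = 0.333.
P(Species=sp4) = 0.136 + 0.072 + 0.132 + 0.090 + 0.013 = 0.443.
P(Species ∈ {sp3, sp4}) = 0.333 + 0.443 = 0.776; P(Habitat=grass, Species ∈ {sp3, sp4}) = 0.134 + 0.072 = 0.206.
P(Habitat=grass | Species ∈ {sp3, sp4}) = 0.206/0.776 = 0.265.

0.265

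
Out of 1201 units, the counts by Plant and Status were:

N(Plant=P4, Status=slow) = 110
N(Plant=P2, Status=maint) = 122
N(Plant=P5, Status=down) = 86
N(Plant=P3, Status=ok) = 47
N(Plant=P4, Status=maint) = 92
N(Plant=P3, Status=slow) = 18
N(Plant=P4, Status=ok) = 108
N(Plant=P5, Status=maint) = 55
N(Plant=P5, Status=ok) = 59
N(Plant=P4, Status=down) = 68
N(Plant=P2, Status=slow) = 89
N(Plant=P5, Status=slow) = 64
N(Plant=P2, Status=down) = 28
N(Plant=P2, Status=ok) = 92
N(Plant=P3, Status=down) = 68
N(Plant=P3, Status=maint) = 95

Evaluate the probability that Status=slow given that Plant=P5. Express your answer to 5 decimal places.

0.24242

Total with Plant=P5: 59 + 64 + 86 + 55 = 264.
P(Status=slow | Plant=P5) = 64/264 = 0.24242.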